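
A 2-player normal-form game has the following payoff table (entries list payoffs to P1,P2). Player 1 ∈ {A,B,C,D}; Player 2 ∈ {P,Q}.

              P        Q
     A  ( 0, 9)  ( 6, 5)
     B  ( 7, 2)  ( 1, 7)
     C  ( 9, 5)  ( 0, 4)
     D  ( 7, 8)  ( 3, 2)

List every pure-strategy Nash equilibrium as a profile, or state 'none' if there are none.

NE set: (C,P)

(A,P): not NE [P1→C gives 9>0]
(A,Q): not NE [P2→P gives 9>5]
(B,P): not NE [P1→C gives 9>7; P2→Q gives 7>2]
(B,Q): not NE [P1→A gives 6>1]
(C,P): NE
(C,Q): not NE [P1→A gives 6>0; P2→P gives 5>4]
(D,P): not NE [P1→C gives 9>7]
(D,Q): not NE [P1→A gives 6>3; P2→P gives 8>2]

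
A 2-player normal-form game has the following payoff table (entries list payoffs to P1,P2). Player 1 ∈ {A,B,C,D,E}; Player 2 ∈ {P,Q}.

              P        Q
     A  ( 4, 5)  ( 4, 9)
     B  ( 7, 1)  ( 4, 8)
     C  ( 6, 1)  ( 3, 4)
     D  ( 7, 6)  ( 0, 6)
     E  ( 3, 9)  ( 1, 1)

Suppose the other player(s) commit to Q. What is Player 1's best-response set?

P1 best: {A,B}

u_1(A vs Q) = 4
u_1(B vs Q) = 4
u_1(C vs Q) = 3
u_1(D vs Q) = 0
u_1(E vs Q) = 1
max payoff 4 at {A,B}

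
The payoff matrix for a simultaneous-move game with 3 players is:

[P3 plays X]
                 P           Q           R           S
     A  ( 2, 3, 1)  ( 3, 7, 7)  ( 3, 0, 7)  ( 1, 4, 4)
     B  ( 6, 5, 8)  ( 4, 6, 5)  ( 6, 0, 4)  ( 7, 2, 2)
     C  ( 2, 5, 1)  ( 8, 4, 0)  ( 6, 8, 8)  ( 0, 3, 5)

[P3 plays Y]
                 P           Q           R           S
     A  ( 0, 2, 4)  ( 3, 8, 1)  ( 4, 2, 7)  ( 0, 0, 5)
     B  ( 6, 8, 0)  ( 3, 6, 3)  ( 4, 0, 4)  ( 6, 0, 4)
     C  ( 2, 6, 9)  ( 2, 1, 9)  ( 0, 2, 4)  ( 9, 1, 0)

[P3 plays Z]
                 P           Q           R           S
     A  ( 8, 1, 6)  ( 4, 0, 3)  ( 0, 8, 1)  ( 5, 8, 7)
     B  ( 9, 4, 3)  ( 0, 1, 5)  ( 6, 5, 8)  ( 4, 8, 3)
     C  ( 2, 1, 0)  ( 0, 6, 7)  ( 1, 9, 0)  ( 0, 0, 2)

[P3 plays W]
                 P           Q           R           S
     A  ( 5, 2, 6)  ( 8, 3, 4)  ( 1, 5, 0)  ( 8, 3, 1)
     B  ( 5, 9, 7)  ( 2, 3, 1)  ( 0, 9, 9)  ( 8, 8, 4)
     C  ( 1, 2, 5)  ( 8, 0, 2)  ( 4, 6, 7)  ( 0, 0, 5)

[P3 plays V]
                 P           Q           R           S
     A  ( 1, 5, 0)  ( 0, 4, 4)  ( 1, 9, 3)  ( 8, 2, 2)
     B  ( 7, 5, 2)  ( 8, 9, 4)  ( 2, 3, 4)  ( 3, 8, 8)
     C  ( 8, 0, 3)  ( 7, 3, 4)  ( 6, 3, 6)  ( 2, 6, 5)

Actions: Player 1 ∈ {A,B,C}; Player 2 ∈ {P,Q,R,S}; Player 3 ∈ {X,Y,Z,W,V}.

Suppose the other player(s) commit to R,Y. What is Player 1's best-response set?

u_1(A vs R,Y) = 4
u_1(B vs R,Y) = 4
u_1(C vs R,Y) = 0
max payoff 4 at {A,B}

P1 best: {A,B}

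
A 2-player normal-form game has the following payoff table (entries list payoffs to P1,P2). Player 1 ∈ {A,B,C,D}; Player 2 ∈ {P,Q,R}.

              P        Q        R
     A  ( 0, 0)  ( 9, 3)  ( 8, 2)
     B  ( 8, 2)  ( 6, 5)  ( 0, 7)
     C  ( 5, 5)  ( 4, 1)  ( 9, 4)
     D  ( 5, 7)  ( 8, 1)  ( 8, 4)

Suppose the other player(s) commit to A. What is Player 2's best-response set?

u_2(P vs A) = 0
u_2(Q vs A) = 3
u_2(R vs A) = 2
max payoff 3 at {Q}

BR_2 = {Q}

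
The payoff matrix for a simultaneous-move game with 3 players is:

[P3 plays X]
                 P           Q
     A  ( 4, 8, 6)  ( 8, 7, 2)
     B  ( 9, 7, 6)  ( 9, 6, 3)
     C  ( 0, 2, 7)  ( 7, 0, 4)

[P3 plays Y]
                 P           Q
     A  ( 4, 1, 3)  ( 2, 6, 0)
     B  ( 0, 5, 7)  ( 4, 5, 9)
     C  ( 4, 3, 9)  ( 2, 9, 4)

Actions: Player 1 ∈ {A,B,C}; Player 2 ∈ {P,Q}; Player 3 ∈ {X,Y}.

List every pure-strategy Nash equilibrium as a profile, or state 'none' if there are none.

(A,P,X): not NE [P1→B gives 9>4]
(A,P,Y): not NE [P2→Q gives 6>1; P3→X gives 6>3]
(A,Q,X): not NE [P1→B gives 9>8; P2→P gives 8>7]
(A,Q,Y): not NE [P1→B gives 4>2; P3→X gives 2>0]
(B,P,X): not NE [P3→Y gives 7>6]
(B,P,Y): not NE [P1→C gives 4>0]
(B,Q,X): not NE [P2→P gives 7>6; P3→Y gives 9>3]
(B,Q,Y): NE
(C,P,X): not NE [P1→B gives 9>0; P3→Y gives 9>7]
(C,P,Y): not NE [P2→Q gives 9>3]
(C,Q,X): not NE [P1→B gives 9>7; P2→P gives 2>0]
(C,Q,Y): not NE [P1→B gives 4>2]

Nash profiles: (B,Q,Y)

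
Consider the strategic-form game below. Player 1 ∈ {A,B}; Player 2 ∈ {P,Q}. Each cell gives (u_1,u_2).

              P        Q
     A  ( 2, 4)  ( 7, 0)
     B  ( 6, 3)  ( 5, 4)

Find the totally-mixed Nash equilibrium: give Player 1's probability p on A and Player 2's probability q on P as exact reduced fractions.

P1 mixes 1/5 on A; P2 mixes 1/3 on P

P1 indiff ⇒ q·2+(1-q)·7 = q·6+(1-q)·5 ⇒ q(-4) = (1-q)(-2) ⇒ q = 1/3
P2 indiff ⇒ p·4+(1-p)·3 = p·0+(1-p)·4 ⇒ p(4) = (1-p)(1) ⇒ p = 1/5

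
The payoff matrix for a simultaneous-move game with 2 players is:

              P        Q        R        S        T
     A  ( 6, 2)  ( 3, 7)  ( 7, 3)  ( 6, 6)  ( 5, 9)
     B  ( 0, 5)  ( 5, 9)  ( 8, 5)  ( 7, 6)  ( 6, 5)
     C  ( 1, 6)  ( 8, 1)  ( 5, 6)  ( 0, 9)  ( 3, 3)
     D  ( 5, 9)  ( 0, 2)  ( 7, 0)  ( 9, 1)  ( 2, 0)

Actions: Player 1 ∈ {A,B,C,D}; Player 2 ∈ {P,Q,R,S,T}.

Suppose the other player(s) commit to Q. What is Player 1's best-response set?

u_1(A vs Q) = 3
u_1(B vs Q) = 5
u_1(C vs Q) = 8
u_1(D vs Q) = 0
max payoff 8 at {C}

BR_1 = {C}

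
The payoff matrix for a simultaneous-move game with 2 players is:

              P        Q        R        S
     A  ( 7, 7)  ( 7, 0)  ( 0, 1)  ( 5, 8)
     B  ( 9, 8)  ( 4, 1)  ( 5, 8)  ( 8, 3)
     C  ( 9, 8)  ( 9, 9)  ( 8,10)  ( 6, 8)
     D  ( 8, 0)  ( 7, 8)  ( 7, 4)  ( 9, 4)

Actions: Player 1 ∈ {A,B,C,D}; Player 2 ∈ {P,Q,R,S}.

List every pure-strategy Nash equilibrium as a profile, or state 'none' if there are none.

Nash profiles: (B,P), (C,R)

(A,P): not NE [P1→C gives 9>7; P2→S gives 8>7]
(A,Q): not NE [P1→C gives 9>7; P2→S gives 8>0]
(A,R): not NE [P1→C gives 8>0; P2→S gives 8>1]
(A,S): not NE [P1→D gives 9>5]
(B,P): NE
(B,Q): not NE [P1→C gives 9>4; P2→R gives 8>1]
(B,R): not NE [P1→C gives 8>5]
(B,S): not NE [P1→D gives 9>8; P2→R gives 8>3]
(C,P): not NE [P2→R gives 10>8]
(C,Q): not NE [P2→R gives 10>9]
(C,R): NE
(C,S): not NE [P1→D gives 9>6; P2→R gives 10>8]
(D,P): not NE [P1→C gives 9>8; P2→Q gives 8>0]
(D,Q): not NE [P1→C gives 9>7]
(D,R): not NE [P1→C gives 8>7; P2→Q gives 8>4]
(D,S): not NE [P2→Q gives 8>4]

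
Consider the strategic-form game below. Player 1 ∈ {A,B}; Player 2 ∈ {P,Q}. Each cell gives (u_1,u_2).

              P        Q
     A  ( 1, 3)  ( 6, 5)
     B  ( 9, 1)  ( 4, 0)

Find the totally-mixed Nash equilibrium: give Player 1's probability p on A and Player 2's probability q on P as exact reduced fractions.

(p,q) = (1/3, 1/5)

P1 indiff ⇒ q·1+(1-q)·6 = q·9+(1-q)·4 ⇒ q(-8) = (1-q)(-2) ⇒ q = 1/5
P2 indiff ⇒ p·3+(1-p)·1 = p·5+(1-p)·0 ⇒ p(-2) = (1-p)(-1) ⇒ p = 1/3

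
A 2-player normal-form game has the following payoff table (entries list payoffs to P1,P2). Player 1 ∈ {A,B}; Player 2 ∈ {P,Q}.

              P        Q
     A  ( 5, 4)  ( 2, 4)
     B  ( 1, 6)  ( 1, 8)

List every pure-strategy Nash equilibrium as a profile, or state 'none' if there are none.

(A,P): NE
(A,Q): NE
(B,P): not NE [P1→A gives 5>1; P2→Q gives 8>6]
(B,Q): not NE [P1→A gives 2>1]

PSNE = {(A,P), (A,Q)}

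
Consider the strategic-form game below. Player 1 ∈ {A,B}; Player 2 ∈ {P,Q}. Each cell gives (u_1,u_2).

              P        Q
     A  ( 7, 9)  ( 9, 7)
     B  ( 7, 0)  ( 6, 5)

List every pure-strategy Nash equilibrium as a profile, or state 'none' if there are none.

(A,P): NE
(A,Q): not NE [P2→P gives 9>7]
(B,P): not NE [P2→Q gives 5>0]
(B,Q): not NE [P1→A gives 9>6]

PSNE = {(A,P)}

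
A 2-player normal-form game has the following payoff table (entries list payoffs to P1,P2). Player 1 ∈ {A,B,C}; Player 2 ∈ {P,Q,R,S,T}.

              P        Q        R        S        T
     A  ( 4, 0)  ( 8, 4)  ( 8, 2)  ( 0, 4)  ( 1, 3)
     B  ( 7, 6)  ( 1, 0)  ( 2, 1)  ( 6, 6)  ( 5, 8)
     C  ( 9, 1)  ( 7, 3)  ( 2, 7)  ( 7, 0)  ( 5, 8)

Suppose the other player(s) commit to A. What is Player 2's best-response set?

argmax u_2 = {Q,S}

u_2(P vs A) = 0
u_2(Q vs A) = 4
u_2(R vs A) = 2
u_2(S vs A) = 4
u_2(T vs A) = 3
max payoff 4 at {Q,S}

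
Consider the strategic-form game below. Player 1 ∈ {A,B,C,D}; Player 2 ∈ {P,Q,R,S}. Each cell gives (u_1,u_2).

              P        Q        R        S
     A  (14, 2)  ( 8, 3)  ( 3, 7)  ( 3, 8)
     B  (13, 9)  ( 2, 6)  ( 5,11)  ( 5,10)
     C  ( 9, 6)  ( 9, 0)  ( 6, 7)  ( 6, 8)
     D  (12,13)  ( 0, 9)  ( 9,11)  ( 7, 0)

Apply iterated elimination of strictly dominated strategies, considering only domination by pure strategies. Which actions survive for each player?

P2 drop Q (R beats it: A:7>3 B:11>6 C:7>0 D:11>9)
P1 drop C (D beats it: P:12>9 R:9>6 S:7>6)
P1→{A,B,D} P2→{P,R,S}

Remaining: P1:{A,B,D} P2:{P,R,S}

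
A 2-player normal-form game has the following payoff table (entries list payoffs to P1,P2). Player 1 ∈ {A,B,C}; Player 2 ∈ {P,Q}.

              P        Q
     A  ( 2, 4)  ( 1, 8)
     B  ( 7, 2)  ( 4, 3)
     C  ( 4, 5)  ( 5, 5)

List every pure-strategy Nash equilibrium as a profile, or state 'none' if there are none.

(A,P): not NE [P1→B gives 7>2; P2→Q gives 8>4]
(A,Q): not NE [P1→C gives 5>1]
(B,P): not NE [P2→Q gives 3>2]
(B,Q): not NE [P1→C gives 5>4]
(C,P): not NE [P1→B gives 7>4]
(C,Q): NE

NE set: (C,Q)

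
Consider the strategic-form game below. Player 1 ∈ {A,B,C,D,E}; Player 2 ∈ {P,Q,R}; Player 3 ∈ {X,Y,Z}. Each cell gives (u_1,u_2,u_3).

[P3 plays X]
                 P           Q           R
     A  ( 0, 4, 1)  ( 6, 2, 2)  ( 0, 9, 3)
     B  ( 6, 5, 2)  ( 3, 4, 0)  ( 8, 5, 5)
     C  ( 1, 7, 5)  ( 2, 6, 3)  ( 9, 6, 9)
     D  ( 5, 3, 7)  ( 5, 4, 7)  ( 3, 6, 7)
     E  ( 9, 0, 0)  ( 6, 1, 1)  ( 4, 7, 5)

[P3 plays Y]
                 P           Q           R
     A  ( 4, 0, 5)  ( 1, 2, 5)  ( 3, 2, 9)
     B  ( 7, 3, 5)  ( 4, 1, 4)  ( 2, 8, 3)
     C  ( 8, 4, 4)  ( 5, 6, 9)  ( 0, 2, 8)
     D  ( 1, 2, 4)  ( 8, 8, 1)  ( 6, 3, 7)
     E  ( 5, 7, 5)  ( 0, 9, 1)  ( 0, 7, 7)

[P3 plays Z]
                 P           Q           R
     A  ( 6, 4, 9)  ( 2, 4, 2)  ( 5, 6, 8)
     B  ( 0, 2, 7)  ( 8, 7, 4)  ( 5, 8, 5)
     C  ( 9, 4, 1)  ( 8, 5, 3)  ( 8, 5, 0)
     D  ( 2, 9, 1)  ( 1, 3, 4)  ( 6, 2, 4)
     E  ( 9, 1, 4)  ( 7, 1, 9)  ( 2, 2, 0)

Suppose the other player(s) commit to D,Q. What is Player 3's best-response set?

P3 best: {X}

u_3(X vs D,Q) = 7
u_3(Y vs D,Q) = 1
u_3(Z vs D,Q) = 4
max payoff 7 at {X}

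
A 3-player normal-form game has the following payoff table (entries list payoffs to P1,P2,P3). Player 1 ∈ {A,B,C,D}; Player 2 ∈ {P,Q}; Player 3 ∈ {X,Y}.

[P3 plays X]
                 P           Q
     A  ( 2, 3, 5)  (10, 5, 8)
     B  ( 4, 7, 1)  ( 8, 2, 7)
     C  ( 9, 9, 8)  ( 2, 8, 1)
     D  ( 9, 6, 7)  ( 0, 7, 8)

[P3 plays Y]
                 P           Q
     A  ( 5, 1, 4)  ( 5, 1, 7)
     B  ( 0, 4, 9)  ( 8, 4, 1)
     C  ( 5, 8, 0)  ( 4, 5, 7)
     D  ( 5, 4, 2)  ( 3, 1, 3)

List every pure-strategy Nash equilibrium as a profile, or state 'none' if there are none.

(A,P,X): not NE [P1→D gives 9>2; P2→Q gives 5>3]
(A,P,Y): not NE [P3→X gives 5>4]
(A,Q,X): NE
(A,Q,Y): not NE [P1→B gives 8>5; P3→X gives 8>7]
(B,P,X): not NE [P1→D gives 9>4; P3→Y gives 9>1]
(B,P,Y): not NE [P1→D gives 5>0]
(B,Q,X): not NE [P1→A gives 10>8; P2→P gives 7>2]
(B,Q,Y): not NE [P3→X gives 7>1]
(C,P,X): NE
(C,P,Y): not NE [P3→X gives 8>0]
(C,Q,X): not NE [P1→A gives 10>2; P2→P gives 9>8; P3→Y gives 7>1]
(C,Q,Y): not NE [P1→B gives 8>4; P2→P gives 8>5]
(D,P,X): not NE [P2→Q gives 7>6]
(D,P,Y): not NE [P3→X gives 7>2]
(D,Q,X): not NE [P1→A gives 10>0]
(D,Q,Y): not NE [P1→B gives 8>3; P2→P gives 4>1; P3→X gives 8>3]

NE set: (A,Q,X), (C,P,X)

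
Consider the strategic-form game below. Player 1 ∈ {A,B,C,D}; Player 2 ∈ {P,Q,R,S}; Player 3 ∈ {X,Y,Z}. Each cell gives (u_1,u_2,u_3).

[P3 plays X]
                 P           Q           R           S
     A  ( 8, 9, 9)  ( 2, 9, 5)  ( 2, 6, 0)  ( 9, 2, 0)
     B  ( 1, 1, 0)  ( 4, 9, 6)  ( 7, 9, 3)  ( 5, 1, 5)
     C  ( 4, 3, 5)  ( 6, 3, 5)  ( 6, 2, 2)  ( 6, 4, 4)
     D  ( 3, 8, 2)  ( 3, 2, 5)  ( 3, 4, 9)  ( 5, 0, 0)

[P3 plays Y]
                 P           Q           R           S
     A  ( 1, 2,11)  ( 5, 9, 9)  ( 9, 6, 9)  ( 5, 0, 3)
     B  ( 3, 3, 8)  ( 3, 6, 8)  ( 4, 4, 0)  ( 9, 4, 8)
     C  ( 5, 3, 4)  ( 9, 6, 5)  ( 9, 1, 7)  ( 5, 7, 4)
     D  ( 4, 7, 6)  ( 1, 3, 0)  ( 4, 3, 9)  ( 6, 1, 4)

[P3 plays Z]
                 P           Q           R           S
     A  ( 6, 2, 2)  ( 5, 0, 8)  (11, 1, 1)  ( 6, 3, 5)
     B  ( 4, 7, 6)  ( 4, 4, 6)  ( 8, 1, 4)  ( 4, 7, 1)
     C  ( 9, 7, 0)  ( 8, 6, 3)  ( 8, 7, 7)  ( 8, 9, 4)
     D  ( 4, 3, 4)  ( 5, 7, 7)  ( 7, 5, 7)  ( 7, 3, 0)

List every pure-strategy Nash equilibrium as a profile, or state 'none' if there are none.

(A,P,X): not NE [P3→Y gives 11>9]
(A,P,Y): not NE [P1→C gives 5>1; P2→Q gives 9>2]
(A,P,Z): not NE [P1→C gives 9>6; P2→S gives 3>2; P3→Y gives 11>2]
(A,Q,X): not NE [P1→C gives 6>2; P3→Y gives 9>5]
(A,Q,Y): not NE [P1→C gives 9>5]
(A,Q,Z): not NE [P1→C gives 8>5; P2→S gives 3>0; P3→Y gives 9>8]
(A,R,X): not NE [P1→B gives 7>2; P2→Q gives 9>6; P3→Y gives 9>0]
(A,R,Y): not NE [P2→Q gives 9>6]
(A,R,Z): not NE [P2→S gives 3>1; P3→Y gives 9>1]
(A,S,X): not NE [P2→Q gives 9>2; P3→Z gives 5>0]
(A,S,Y): not NE [P1→B gives 9>5; P2→Q gives 9>0; P3→Z gives 5>3]
(A,S,Z): not NE [P1→C gives 8>6]
(B,P,X): not NE [P1→A gives 8>1; P2→R gives 9>1; P3→Y gives 8>0]
(B,P,Y): not NE [P1→C gives 5>3; P2→Q gives 6>3]
(B,P,Z): not NE [P1→C gives 9>4; P3→Y gives 8>6]
(B,Q,X): not NE [P1→C gives 6>4; P3→Y gives 8>6]
(B,Q,Y): not NE [P1→C gives 9>3]
(B,Q,Z): not NE [P1→C gives 8>4; P2→S gives 7>4; P3→Y gives 8>6]
(B,R,X): not NE [P3→Z gives 4>3]
(B,R,Y): not NE [P1→C gives 9>4; P2→Q gives 6>4; P3→Z gives 4>0]
(B,R,Z): not NE [P1→A gives 11>8; P2→S gives 7>1]
(B,S,X): not NE [P1→A gives 9>5; P2→R gives 9>1; P3→Y gives 8>5]
(B,S,Y): not NE [P2→Q gives 6>4]
(B,S,Z): not NE [P1→C gives 8>4; P3→Y gives 8>1]
(C,P,X): not NE [P1→A gives 8>4; P2→S gives 4>3]
(C,P,Y): not NE [P2→S gives 7>3; P3→X gives 5>4]
(C,P,Z): not NE [P2→S gives 9>7; P3→X gives 5>0]
(C,Q,X): not NE [P2→S gives 4>3]
(C,Q,Y): not NE [P2→S gives 7>6]
(C,Q,Z): not NE [P2→S gives 9>6; P3→Y gives 5>3]
(C,R,X): not NE [P1→B gives 7>6; P2→S gives 4>2; P3→Z gives 7>2]
(C,R,Y): not NE [P2→S gives 7>1]
(C,R,Z): not NE [P1→A gives 11>8; P2→S gives 9>7]
(C,S,X): not NE [P1→A gives 9>6]
(C,S,Y): not NE [P1→B gives 9>5]
(C,S,Z): NE
(D,P,X): not NE [P1→A gives 8>3; P3→Y gives 6>2]
(D,P,Y): not NE [P1→C gives 5>4]
(D,P,Z): not NE [P1→C gives 9>4; P2→Q gives 7>3; P3→Y gives 6>4]
(D,Q,X): not NE [P1→C gives 6>3; P2→P gives 8>2; P3→Z gives 7>5]
(D,Q,Y): not NE [P1→C gives 9>1; P2→P gives 7>3; P3→Z gives 7>0]
(D,Q,Z): not NE [P1→C gives 8>5]
(D,R,X): not NE [P1→B gives 7>3; P2→P gives 8>4]
(D,R,Y): not NE [P1→C gives 9>4; P2→P gives 7>3]
(D,R,Z): not NE [P1→A gives 11>7; P2→Q gives 7>5; P3→Y gives 9>7]
(D,S,X): not NE [P1→A gives 9>5; P2→P gives 8>0; P3→Y gives 4>0]
(D,S,Y): not NE [P1→B gives 9>6; P2→P gives 7>1]
(D,S,Z): not NE [P1→C gives 8>7; P2→Q gives 7>3; P3→Y gives 4>0]

Nash profiles: (C,S,Z)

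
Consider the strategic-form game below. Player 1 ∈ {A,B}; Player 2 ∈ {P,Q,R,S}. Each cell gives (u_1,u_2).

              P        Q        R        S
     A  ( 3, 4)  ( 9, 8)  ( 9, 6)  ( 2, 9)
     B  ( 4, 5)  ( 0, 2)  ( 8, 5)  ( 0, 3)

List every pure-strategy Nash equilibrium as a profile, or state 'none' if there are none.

(A,P): not NE [P1→B gives 4>3; P2→S gives 9>4]
(A,Q): not NE [P2→S gives 9>8]
(A,R): not NE [P2→S gives 9>6]
(A,S): NE
(B,P): NE
(B,Q): not NE [P1→A gives 9>0; P2→R gives 5>2]
(B,R): not NE [P1→A gives 9>8]
(B,S): not NE [P1→A gives 2>0; P2→R gives 5>3]

NE set: (A,S), (B,P)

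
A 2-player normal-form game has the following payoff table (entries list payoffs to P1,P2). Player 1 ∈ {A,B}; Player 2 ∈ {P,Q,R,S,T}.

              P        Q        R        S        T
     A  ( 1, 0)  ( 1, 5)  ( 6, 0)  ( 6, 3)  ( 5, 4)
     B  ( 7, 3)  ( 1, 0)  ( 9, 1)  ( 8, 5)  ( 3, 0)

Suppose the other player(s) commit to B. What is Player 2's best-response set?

argmax u_2 = {S}

u_2(P vs B) = 3
u_2(Q vs B) = 0
u_2(R vs B) = 1
u_2(S vs B) = 5
u_2(T vs B) = 0
max payoff 5 at {S}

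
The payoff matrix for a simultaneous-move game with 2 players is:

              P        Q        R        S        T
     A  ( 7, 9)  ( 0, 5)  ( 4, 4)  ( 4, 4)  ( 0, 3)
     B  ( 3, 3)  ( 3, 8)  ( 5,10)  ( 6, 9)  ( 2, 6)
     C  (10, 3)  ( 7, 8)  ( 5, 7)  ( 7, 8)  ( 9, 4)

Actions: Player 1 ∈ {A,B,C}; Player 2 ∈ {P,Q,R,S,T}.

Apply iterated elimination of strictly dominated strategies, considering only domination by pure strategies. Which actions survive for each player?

Remaining: P1:{B,C} P2:{Q,R,S}

P1 drop A (C beats it: P:10>7 Q:7>0 R:5>4 S:7>4 T:9>0)
P2 drop P (Q beats it: B:8>3 C:8>3)
P2 drop T (Q beats it: B:8>6 C:8>4)
P1→{B,C} P2→{Q,R,S}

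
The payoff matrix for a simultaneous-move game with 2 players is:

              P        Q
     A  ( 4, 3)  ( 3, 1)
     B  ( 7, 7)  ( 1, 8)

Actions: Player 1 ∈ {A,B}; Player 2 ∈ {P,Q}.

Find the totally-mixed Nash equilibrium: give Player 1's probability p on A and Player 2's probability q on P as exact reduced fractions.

p=1/3, q=2/5

P1 indiff ⇒ q·4+(1-q)·3 = q·7+(1-q)·1 ⇒ q(-3) = (1-q)(-2) ⇒ q = 2/5
P2 indiff ⇒ p·3+(1-p)·7 = p·1+(1-p)·8 ⇒ p(2) = (1-p)(1) ⇒ p = 1/3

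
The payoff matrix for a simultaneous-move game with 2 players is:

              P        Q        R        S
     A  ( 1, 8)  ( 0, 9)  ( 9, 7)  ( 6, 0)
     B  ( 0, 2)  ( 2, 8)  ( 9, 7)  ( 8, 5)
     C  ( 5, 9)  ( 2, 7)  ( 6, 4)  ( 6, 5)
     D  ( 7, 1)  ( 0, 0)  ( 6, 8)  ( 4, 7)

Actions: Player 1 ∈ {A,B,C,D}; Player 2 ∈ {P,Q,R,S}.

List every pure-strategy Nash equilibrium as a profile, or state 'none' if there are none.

(A,P): not NE [P1→D gives 7>1; P2→Q gives 9>8]
(A,Q): not NE [P1→C gives 2>0]
(A,R): not NE [P2→Q gives 9>7]
(A,S): not NE [P1→B gives 8>6; P2→Q gives 9>0]
(B,P): not NE [P1→D gives 7>0; P2→Q gives 8>2]
(B,Q): NE
(B,R): not NE [P2→Q gives 8>7]
(B,S): not NE [P2→Q gives 8>5]
(C,P): not NE [P1→D gives 7>5]
(C,Q): not NE [P2→P gives 9>7]
(C,R): not NE [P1→B gives 9>6; P2→P gives 9>4]
(C,S): not NE [P1→B gives 8>6; P2→P gives 9>5]
(D,P): not NE [P2→R gives 8>1]
(D,Q): not NE [P1→C gives 2>0; P2→R gives 8>0]
(D,R): not NE [P1→B gives 9>6]
(D,S): not NE [P1→B gives 8>4; P2→R gives 8>7]

PSNE = {(B,Q)}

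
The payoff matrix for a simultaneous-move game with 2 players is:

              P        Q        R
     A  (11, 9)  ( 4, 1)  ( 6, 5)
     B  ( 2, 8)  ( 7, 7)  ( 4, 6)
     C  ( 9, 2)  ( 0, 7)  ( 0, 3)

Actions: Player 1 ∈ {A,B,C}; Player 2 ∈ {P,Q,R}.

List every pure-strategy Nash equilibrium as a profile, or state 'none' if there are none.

(A,P): NE
(A,Q): not NE [P1→B gives 7>4; P2→P gives 9>1]
(A,R): not NE [P2→P gives 9>5]
(B,P): not NE [P1→A gives 11>2]
(B,Q): not NE [P2→P gives 8>7]
(B,R): not NE [P1→A gives 6>4; P2→P gives 8>6]
(C,P): not NE [P1→A gives 11>9; P2→Q gives 7>2]
(C,Q): not NE [P1→B gives 7>0]
(C,R): not NE [P1→A gives 6>0; P2→Q gives 7>3]

NE set: (A,P)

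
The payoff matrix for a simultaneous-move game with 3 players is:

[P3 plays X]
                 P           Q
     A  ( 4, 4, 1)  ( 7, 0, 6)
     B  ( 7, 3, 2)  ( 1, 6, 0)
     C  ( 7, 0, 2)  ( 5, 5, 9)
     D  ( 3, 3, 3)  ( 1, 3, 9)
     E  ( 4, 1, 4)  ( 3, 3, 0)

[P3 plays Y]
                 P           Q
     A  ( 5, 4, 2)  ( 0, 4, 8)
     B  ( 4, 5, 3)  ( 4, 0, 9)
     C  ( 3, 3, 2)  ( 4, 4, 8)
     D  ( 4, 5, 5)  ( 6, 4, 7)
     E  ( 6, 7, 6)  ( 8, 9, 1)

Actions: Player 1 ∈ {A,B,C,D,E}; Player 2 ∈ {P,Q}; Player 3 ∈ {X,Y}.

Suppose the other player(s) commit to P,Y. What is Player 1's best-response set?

u_1(A vs P,Y) = 5
u_1(B vs P,Y) = 4
u_1(C vs P,Y) = 3
u_1(D vs P,Y) = 4
u_1(E vs P,Y) = 6
max payoff 6 at {E}

P1 best: {E}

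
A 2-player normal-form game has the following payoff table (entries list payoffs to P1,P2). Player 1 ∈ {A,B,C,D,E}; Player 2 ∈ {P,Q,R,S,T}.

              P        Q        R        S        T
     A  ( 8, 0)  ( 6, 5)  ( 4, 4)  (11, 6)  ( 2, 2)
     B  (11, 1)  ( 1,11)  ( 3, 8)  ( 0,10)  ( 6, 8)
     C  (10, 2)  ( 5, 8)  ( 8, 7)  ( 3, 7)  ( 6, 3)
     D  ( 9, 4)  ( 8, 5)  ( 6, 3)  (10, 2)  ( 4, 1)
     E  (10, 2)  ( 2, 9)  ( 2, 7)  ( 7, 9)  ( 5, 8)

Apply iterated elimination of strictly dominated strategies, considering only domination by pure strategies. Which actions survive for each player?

IESDS → P1:{A,D} P2:{Q,S}

P2 drop P (Q beats it: A:5>0 B:11>1 C:8>2 D:5>4 E:9>2)
P2 drop R (Q beats it: A:5>4 B:11>8 C:8>7 D:5>3 E:9>7)
P2 drop T (Q beats it: A:5>2 B:11>8 C:8>3 D:5>1 E:9>8)
P1 drop B (A beats it: Q:6>1 S:11>0)
P1 drop C (A beats it: Q:6>5 S:11>3)
P1 drop E (A beats it: Q:6>2 S:11>7)
P1→{A,D} P2→{Q,S}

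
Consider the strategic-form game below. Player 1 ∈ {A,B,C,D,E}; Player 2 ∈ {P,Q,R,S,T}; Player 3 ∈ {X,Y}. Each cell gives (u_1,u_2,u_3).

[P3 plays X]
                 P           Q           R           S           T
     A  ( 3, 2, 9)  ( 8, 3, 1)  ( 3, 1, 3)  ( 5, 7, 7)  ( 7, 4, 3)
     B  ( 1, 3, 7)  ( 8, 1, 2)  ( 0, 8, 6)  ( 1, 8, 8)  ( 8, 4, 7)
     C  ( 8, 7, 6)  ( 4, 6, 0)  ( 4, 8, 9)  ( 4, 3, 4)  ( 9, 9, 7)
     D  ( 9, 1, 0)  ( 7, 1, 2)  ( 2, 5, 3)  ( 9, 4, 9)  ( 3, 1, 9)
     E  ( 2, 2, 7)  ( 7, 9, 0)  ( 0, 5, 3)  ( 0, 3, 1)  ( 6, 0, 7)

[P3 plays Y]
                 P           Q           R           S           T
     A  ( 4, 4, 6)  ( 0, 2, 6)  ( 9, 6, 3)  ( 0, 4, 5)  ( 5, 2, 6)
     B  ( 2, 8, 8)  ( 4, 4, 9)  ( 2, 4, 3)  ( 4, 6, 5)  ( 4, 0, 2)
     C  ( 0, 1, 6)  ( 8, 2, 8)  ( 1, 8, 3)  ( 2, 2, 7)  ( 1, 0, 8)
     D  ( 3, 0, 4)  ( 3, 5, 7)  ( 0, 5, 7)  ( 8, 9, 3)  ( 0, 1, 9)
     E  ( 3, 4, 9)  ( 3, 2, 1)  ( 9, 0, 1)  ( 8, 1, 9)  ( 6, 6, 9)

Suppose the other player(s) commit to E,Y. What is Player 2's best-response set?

u_2(P vs E,Y) = 4
u_2(Q vs E,Y) = 2
u_2(R vs E,Y) = 0
u_2(S vs E,Y) = 1
u_2(T vs E,Y) = 6
max payoff 6 at {T}

argmax u_2 = {T}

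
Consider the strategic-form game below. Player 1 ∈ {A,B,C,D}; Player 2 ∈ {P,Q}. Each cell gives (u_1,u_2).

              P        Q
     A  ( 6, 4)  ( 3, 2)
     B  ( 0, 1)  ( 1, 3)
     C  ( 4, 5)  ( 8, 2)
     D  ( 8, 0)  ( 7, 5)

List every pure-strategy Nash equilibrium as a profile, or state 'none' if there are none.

Equilibria: none

(A,P): not NE [P1→D gives 8>6]
(A,Q): not NE [P1→C gives 8>3; P2→P gives 4>2]
(B,P): not NE [P1→D gives 8>0; P2→Q gives 3>1]
(B,Q): not NE [P1→C gives 8>1]
(C,P): not NE [P1→D gives 8>4]
(C,Q): not NE [P2→P gives 5>2]
(D,P): not NE [P2→Q gives 5>0]
(D,Q): not NE [P1→C gives 8>7]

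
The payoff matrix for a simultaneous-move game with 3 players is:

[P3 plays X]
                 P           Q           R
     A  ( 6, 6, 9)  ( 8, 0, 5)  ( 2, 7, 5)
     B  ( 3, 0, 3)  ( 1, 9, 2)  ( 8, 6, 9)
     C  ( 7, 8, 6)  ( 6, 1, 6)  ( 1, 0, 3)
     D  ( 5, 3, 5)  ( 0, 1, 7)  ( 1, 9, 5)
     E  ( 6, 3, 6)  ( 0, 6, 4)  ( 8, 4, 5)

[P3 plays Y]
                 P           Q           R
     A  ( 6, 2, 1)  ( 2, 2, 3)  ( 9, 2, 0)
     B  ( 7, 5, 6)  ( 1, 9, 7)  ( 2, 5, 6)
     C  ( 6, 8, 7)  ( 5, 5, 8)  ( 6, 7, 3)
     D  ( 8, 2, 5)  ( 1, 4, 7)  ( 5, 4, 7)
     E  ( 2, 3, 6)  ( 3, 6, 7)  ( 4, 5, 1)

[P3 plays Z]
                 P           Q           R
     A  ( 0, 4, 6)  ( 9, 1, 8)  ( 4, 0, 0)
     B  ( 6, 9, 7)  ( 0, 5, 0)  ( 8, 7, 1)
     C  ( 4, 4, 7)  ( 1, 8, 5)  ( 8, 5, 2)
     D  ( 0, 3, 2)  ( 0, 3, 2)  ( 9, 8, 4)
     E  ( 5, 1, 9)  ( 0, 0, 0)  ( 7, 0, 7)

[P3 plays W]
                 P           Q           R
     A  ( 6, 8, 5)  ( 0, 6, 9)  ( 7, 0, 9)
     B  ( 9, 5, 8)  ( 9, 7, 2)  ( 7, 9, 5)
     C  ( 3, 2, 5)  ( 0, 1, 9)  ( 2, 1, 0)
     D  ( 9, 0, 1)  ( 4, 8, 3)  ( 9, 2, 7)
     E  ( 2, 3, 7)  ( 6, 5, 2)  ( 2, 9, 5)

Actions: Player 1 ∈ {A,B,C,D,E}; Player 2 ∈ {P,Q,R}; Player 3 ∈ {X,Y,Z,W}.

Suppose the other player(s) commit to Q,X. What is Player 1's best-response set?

P1 best: {A}

u_1(A vs Q,X) = 8
u_1(B vs Q,X) = 1
u_1(C vs Q,X) = 6
u_1(D vs Q,X) = 0
u_1(E vs Q,X) = 0
max payoff 8 at {A}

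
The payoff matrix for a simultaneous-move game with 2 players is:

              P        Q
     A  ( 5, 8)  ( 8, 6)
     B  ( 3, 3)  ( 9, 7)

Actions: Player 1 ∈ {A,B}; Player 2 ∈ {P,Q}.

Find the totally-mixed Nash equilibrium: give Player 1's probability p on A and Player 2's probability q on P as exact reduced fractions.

P1 mixes 2/3 on A; P2 mixes 1/3 on P

P1 indiff ⇒ q·5+(1-q)·8 = q·3+(1-q)·9 ⇒ q(2) = (1-q)(1) ⇒ q = 1/3
P2 indiff ⇒ p·8+(1-p)·3 = p·6+(1-p)·7 ⇒ p(2) = (1-p)(4) ⇒ p = 2/3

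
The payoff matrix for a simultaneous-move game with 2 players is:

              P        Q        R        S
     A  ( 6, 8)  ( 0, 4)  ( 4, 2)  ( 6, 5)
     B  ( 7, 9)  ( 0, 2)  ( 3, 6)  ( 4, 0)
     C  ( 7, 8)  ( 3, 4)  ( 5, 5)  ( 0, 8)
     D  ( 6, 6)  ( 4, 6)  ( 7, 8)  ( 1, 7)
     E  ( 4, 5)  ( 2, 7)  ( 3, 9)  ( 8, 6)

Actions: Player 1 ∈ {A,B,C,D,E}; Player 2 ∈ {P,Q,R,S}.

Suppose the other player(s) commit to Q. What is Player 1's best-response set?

BR_1 = {D}

u_1(A vs Q) = 0
u_1(B vs Q) = 0
u_1(C vs Q) = 3
u_1(D vs Q) = 4
u_1(E vs Q) = 2
max payoff 4 at {D}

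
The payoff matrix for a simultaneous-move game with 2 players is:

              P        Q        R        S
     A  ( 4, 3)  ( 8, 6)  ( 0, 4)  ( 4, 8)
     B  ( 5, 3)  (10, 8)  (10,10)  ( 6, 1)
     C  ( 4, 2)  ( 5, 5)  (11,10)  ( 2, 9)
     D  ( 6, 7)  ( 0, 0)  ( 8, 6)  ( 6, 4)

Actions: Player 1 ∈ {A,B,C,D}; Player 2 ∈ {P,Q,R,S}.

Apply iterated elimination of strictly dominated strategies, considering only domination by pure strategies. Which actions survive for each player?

IESDS → P1:{B,C,D} P2:{P,R}

P1 drop A (B beats it: P:5>4 Q:10>8 R:10>0 S:6>4)
P2 drop Q (R beats it: B:10>8 C:10>5 D:6>0)
P2 drop S (R beats it: B:10>1 C:10>9 D:6>4)
P1→{B,C,D} P2→{P,R}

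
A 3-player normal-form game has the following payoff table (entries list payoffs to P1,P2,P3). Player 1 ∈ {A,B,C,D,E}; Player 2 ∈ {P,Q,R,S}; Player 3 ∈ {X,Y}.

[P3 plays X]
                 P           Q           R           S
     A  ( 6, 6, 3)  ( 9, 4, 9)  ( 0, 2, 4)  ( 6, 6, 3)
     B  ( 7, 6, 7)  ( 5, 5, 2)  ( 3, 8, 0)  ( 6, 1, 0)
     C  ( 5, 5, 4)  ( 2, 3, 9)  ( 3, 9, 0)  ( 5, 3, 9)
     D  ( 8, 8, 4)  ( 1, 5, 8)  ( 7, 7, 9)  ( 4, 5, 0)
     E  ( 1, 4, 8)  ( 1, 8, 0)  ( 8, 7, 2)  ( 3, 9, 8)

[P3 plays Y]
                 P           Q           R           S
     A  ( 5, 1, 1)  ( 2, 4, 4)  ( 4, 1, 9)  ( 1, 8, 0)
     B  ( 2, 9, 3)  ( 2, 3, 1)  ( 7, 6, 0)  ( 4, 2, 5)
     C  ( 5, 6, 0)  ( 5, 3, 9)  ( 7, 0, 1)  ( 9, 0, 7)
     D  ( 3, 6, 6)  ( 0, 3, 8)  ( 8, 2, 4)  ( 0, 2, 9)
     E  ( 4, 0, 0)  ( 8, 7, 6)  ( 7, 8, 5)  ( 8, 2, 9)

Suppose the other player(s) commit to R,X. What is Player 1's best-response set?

P1 best: {E}

u_1(A vs R,X) = 0
u_1(B vs R,X) = 3
u_1(C vs R,X) = 3
u_1(D vs R,X) = 7
u_1(E vs R,X) = 8
max payoff 8 at {E}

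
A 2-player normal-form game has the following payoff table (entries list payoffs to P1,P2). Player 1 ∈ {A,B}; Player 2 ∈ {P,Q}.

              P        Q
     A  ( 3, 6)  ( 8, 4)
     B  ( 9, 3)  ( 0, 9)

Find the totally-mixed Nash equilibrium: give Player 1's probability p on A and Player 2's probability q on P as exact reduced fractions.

P1 mixes 3/4 on A; P2 mixes 4/7 on P

P1 indiff ⇒ q·3+(1-q)·8 = q·9+(1-q)·0 ⇒ q(-6) = (1-q)(-8) ⇒ q = 4/7
P2 indiff ⇒ p·6+(1-p)·3 = p·4+(1-p)·9 ⇒ p(2) = (1-p)(6) ⇒ p = 3/4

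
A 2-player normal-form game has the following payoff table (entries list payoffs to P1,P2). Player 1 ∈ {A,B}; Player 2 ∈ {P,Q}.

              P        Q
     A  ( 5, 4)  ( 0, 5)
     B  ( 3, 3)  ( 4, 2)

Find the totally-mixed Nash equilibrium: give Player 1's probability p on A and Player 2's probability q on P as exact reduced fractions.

p=1/2, q=2/3

P1 indiff ⇒ q·5+(1-q)·0 = q·3+(1-q)·4 ⇒ q(2) = (1-q)(4) ⇒ q = 2/3
P2 indiff ⇒ p·4+(1-p)·3 = p·5+(1-p)·2 ⇒ p(-1) = (1-p)(-1) ⇒ p = 1/2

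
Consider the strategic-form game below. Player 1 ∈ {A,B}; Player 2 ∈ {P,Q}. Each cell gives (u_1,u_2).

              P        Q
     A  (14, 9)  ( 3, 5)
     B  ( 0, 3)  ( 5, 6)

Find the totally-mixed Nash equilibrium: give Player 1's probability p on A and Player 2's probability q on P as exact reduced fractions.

p=3/7, q=1/8

P1 indiff ⇒ q·14+(1-q)·3 = q·0+(1-q)·5 ⇒ q(14) = (1-q)(2) ⇒ q = 1/8
P2 indiff ⇒ p·9+(1-p)·3 = p·5+(1-p)·6 ⇒ p(4) = (1-p)(3) ⇒ p = 3/7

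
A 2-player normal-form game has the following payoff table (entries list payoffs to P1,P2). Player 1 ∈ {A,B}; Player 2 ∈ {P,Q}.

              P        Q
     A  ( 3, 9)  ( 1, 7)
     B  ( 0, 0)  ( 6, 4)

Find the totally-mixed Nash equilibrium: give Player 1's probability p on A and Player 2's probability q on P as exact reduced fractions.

P1 indiff ⇒ q·3+(1-q)·1 = q·0+(1-q)·6 ⇒ q(3) = (1-q)(5) ⇒ q = 5/8
P2 indiff ⇒ p·9+(1-p)·0 = p·7+(1-p)·4 ⇒ p(2) = (1-p)(4) ⇒ p = 2/3

(p,q) = (2/3, 5/8)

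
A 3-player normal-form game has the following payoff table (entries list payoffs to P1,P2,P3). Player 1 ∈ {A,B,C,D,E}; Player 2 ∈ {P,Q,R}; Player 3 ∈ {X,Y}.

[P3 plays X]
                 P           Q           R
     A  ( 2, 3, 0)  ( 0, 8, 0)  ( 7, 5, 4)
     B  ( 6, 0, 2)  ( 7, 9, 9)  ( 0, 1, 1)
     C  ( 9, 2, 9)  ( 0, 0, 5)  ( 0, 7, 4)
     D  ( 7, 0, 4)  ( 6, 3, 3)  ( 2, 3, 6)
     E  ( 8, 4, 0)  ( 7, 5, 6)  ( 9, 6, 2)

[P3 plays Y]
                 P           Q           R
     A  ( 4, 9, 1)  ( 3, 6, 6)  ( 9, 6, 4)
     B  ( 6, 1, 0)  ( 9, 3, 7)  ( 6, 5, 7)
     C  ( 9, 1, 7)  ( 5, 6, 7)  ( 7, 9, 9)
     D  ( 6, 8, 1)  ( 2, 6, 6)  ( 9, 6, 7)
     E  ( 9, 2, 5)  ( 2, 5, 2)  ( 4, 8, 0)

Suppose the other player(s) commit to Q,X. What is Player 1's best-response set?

argmax u_1 = {B,E}

u_1(A vs Q,X) = 0
u_1(B vs Q,X) = 7
u_1(C vs Q,X) = 0
u_1(D vs Q,X) = 6
u_1(E vs Q,X) = 7
max payoff 7 at {B,E}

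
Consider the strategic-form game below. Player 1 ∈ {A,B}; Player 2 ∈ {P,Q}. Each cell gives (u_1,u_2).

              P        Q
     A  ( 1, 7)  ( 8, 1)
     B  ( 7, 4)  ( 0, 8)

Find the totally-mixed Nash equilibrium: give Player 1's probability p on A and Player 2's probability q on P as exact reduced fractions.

p=2/5, q=4/7

P1 indiff ⇒ q·1+(1-q)·8 = q·7+(1-q)·0 ⇒ q(-6) = (1-q)(-8) ⇒ q = 4/7
P2 indiff ⇒ p·7+(1-p)·4 = p·1+(1-p)·8 ⇒ p(6) = (1-p)(4) ⇒ p = 2/5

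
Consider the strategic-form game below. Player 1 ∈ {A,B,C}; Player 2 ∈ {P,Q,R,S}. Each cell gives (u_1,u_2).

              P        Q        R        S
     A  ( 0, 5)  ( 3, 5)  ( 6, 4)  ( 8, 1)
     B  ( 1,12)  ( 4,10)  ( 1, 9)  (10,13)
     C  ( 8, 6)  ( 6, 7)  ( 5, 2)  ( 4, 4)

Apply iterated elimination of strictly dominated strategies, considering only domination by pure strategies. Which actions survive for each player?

Survivors P1:{B,C} P2:{P,Q,S}

P2 drop R (P beats it: A:5>4 B:12>9 C:6>2)
P1 drop A (B beats it: P:1>0 Q:4>3 S:10>8)
P1→{B,C} P2→{P,Q,S}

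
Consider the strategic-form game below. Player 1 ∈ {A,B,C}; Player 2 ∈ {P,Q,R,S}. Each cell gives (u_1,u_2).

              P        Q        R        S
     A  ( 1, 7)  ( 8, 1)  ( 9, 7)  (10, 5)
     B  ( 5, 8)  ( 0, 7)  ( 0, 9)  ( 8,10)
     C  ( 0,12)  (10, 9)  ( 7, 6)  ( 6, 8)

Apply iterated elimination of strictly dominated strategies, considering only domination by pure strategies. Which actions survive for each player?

IESDS → P1:{A,B} P2:{P,R,S}

P2 drop Q (P beats it: A:7>1 B:8>7 C:12>9)
P1 drop C (A beats it: P:1>0 R:9>7 S:10>6)
P1→{A,B} P2→{P,R,S}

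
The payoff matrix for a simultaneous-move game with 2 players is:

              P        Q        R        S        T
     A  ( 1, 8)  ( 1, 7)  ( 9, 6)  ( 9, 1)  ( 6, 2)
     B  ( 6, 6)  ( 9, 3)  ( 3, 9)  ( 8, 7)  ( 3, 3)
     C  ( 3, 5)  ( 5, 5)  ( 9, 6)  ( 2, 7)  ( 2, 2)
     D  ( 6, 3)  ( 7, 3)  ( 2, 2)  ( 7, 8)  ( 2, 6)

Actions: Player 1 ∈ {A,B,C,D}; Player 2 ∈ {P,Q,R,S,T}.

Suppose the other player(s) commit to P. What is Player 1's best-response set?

u_1(A vs P) = 1
u_1(B vs P) = 6
u_1(C vs P) = 3
u_1(D vs P) = 6
max payoff 6 at {B,D}

P1 best: {B,D}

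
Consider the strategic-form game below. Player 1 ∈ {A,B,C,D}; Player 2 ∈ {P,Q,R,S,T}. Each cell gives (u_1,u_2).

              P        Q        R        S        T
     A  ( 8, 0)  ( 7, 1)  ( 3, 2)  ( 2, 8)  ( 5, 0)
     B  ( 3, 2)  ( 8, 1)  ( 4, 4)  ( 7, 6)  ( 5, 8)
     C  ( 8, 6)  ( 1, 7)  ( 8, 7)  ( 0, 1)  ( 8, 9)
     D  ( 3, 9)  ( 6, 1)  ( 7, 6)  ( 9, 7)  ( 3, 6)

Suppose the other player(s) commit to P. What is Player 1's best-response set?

u_1(A vs P) = 8
u_1(B vs P) = 3
u_1(C vs P) = 8
u_1(D vs P) = 3
max payoff 8 at {A,C}

argmax u_1 = {A,C}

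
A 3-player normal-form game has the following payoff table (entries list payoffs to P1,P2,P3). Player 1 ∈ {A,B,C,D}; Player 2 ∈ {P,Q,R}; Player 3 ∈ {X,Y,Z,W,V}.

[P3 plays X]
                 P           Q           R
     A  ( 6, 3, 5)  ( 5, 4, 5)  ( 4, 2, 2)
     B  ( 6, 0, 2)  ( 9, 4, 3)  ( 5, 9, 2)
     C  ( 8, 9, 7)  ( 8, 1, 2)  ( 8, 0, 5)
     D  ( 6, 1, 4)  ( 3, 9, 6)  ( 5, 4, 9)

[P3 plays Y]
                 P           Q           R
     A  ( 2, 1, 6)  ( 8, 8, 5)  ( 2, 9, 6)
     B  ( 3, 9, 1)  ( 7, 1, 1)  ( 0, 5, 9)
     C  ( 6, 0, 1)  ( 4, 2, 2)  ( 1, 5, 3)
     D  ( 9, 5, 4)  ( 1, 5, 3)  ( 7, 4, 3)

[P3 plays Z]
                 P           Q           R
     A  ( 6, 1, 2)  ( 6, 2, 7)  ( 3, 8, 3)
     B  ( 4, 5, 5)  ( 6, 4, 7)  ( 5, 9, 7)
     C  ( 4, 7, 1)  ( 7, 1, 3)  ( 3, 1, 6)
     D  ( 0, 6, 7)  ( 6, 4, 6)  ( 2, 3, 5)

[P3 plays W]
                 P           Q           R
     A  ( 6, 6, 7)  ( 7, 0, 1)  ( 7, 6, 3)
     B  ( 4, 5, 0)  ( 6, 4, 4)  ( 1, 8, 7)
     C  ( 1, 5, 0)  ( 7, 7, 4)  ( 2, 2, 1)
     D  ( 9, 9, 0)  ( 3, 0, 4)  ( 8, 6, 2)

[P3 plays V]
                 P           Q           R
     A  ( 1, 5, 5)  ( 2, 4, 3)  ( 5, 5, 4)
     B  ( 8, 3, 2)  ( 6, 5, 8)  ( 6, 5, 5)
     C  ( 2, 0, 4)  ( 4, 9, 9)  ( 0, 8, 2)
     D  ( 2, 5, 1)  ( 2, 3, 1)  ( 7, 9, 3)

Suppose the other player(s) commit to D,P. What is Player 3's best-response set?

u_3(X vs D,P) = 4
u_3(Y vs D,P) = 4
u_3(Z vs D,P) = 7
u_3(W vs D,P) = 0
u_3(V vs D,P) = 1
max payoff 7 at {Z}

BR_3 = {Z}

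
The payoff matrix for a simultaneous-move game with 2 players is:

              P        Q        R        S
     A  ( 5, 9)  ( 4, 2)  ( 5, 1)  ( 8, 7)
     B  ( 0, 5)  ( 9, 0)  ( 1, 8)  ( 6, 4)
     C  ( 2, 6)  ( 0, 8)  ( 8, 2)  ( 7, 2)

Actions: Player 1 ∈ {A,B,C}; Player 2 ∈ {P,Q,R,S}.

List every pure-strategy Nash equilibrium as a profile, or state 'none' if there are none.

(A,P): NE
(A,Q): not NE [P1→B gives 9>4; P2→P gives 9>2]
(A,R): not NE [P1→C gives 8>5; P2→P gives 9>1]
(A,S): not NE [P2→P gives 9>7]
(B,P): not NE [P1→A gives 5>0; P2→R gives 8>5]
(B,Q): not NE [P2→R gives 8>0]
(B,R): not NE [P1→C gives 8>1]
(B,S): not NE [P1→A gives 8>6; P2→R gives 8>4]
(C,P): not NE [P1→A gives 5>2; P2→Q gives 8>6]
(C,Q): not NE [P1→B gives 9>0]
(C,R): not NE [P2→Q gives 8>2]
(C,S): not NE [P1→A gives 8>7; P2→Q gives 8>2]

NE set: (A,P)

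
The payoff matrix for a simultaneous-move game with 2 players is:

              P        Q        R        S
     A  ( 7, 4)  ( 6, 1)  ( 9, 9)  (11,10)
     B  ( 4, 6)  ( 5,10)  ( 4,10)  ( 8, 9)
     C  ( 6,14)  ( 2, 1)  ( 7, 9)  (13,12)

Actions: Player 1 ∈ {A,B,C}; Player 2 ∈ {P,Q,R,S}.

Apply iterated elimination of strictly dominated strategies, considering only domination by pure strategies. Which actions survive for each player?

P1 drop B (A beats it: P:7>4 Q:6>5 R:9>4 S:11>8)
P2 drop Q (P beats it: A:4>1 C:14>1)
P2 drop R (S beats it: A:10>9 C:12>9)
P1→{A,C} P2→{P,S}

IESDS → P1:{A,C} P2:{P,S}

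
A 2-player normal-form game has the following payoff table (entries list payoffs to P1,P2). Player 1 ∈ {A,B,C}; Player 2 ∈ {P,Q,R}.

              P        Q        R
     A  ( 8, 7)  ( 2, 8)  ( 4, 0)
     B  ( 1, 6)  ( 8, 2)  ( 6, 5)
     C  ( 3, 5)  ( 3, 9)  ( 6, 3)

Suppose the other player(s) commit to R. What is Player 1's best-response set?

BR_1 = {B,C}

u_1(A vs R) = 4
u_1(B vs R) = 6
u_1(C vs R) = 6
max payoff 6 at {B,C}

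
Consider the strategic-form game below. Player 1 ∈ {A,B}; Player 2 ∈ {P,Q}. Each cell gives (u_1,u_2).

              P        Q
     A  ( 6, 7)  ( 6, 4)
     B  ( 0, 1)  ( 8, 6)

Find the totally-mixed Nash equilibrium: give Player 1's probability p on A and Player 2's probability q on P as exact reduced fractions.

P1 indiff ⇒ q·6+(1-q)·6 = q·0+(1-q)·8 ⇒ q(6) = (1-q)(2) ⇒ q = 1/4
P2 indiff ⇒ p·7+(1-p)·1 = p·4+(1-p)·6 ⇒ p(3) = (1-p)(5) ⇒ p = 5/8

P1 mixes 5/8 on A; P2 mixes 1/4 on P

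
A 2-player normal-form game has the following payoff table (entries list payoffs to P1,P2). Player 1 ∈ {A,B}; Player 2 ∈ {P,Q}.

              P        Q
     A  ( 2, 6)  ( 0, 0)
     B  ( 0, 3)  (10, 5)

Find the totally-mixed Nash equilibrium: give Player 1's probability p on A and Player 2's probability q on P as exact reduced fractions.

P1 indiff ⇒ q·2+(1-q)·0 = q·0+(1-q)·10 ⇒ q(2) = (1-q)(10) ⇒ q = 5/6
P2 indiff ⇒ p·6+(1-p)·3 = p·0+(1-p)·5 ⇒ p(6) = (1-p)(2) ⇒ p = 1/4

(p,q) = (1/4, 5/6)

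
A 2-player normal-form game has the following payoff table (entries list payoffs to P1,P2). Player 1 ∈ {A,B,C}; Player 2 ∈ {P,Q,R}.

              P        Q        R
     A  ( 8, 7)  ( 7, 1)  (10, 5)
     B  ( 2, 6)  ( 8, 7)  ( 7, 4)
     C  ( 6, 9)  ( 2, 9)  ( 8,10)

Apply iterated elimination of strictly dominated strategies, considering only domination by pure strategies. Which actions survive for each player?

P1 drop C (A beats it: P:8>6 Q:7>2 R:10>8)
P2 drop R (P beats it: A:7>5 B:6>4)
P1→{A,B} P2→{P,Q}

Remaining: P1:{A,B} P2:{P,Q}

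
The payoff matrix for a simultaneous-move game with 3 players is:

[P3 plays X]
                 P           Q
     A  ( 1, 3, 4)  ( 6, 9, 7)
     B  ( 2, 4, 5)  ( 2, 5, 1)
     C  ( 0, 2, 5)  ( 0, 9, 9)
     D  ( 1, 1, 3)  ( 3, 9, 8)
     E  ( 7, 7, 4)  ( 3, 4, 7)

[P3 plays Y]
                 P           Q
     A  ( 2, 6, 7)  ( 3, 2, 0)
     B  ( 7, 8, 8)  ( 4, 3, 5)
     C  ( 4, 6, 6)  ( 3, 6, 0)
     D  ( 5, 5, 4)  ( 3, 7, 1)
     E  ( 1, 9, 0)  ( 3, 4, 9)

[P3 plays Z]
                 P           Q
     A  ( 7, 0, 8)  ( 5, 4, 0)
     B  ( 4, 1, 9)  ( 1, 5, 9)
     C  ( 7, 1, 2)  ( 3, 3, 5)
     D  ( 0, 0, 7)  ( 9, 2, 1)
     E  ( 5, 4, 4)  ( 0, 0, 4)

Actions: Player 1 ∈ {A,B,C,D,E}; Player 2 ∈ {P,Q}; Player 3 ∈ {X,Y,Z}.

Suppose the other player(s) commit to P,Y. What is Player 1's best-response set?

P1 best: {B}

u_1(A vs P,Y) = 2
u_1(B vs P,Y) = 7
u_1(C vs P,Y) = 4
u_1(D vs P,Y) = 5
u_1(E vs P,Y) = 1
max payoff 7 at {B}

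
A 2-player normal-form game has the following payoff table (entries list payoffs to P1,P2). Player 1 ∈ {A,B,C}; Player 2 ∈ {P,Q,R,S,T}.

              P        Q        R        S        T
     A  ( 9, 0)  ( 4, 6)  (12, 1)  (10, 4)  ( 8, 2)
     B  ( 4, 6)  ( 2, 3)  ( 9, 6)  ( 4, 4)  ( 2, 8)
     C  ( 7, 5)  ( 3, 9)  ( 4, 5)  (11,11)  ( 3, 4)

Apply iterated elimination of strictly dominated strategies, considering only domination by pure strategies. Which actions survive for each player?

P1 drop B (A beats it: P:9>4 Q:4>2 R:12>9 S:10>4 T:8>2)
P2 drop P (Q beats it: A:6>0 C:9>5)
P2 drop R (Q beats it: A:6>1 C:9>5)
P2 drop T (Q beats it: A:6>2 C:9>4)
P1→{A,C} P2→{Q,S}

IESDS → P1:{A,C} P2:{Q,S}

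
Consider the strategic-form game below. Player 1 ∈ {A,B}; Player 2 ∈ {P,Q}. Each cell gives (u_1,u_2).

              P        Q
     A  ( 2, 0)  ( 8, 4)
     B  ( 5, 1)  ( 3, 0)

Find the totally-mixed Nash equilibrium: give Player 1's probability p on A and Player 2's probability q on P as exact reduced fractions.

P1 indiff ⇒ q·2+(1-q)·8 = q·5+(1-q)·3 ⇒ q(-3) = (1-q)(-5) ⇒ q = 5/8
P2 indiff ⇒ p·0+(1-p)·1 = p·4+(1-p)·0 ⇒ p(-4) = (1-p)(-1) ⇒ p = 1/5

(p,q) = (1/5, 5/8)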